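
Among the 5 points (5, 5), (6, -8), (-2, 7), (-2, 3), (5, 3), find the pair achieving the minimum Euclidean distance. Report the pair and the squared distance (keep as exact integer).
Pair = ((5, 5), (5, 3)); squared distance = 4

Compute all C(5, 2) = 10 pairwise squared distances (x_i − x_j)² + (y_i − y_j)². The minimum is 4, attained by the pair ((5, 5), (5, 3)).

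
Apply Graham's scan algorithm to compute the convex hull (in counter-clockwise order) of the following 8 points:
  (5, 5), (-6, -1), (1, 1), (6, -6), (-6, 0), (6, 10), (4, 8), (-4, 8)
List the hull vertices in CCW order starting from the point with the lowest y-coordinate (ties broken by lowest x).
Hull (CCW) = [(6, -6), (6, 10), (-4, 8), (-6, 0), (-6, -1)]

Graham scan procedure:
  1. Find the pivot p₀ = point with lowest y (tie → lowest x): (6, -6).
  2. Sort the remaining points by polar angle around p₀.
  3. Walk through sorted points, maintaining a stack; pop the top while the last three entries make a non-left turn (cross product ≤ 0).
  4. Final stack is the convex hull in CCW order: (6, -6), (6, 10), (-4, 8), (-6, 0), (-6, -1).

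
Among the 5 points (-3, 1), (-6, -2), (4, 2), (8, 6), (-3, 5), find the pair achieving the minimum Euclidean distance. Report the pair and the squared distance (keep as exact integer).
Pair = ((-3, 1), (-3, 5)); squared distance = 16

Compute all C(5, 2) = 10 pairwise squared distances (x_i − x_j)² + (y_i − y_j)². The minimum is 16, attained by the pair ((-3, 1), (-3, 5)).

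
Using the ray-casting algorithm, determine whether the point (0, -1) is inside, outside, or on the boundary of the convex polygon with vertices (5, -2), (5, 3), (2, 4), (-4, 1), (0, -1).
The point (0, -1) lies on the polygon boundary

Boundary check: the query satisfies the collinearity and bounding-box conditions for some polygon edge, so it lies exactly on the boundary.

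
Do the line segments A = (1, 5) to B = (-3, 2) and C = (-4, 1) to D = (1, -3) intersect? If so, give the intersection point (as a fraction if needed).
No (intersection of containing lines falls outside at least one segment)

Parametrize and solve: t = 40/31, s = -1/31. At least one of these is outside [0, 1], so the segments do not intersect.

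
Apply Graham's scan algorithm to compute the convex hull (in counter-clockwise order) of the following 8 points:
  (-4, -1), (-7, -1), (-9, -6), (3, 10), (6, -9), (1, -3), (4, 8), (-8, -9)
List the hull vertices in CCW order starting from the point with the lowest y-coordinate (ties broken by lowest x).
Hull (CCW) = [(-8, -9), (6, -9), (4, 8), (3, 10), (-7, -1), (-9, -6)]

Graham scan procedure:
  1. Find the pivot p₀ = point with lowest y (tie → lowest x): (-8, -9).
  2. Sort the remaining points by polar angle around p₀.
  3. Walk through sorted points, maintaining a stack; pop the top while the last three entries make a non-left turn (cross product ≤ 0).
  4. Final stack is the convex hull in CCW order: (-8, -9), (6, -9), (4, 8), (3, 10), (-7, -1), (-9, -6).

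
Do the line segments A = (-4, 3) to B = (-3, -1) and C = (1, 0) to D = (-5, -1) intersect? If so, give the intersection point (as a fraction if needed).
Yes; intersection at (-77/25, -17/25) (t = 23/25 on AB, s = 17/25 on CD)

Parametrize AB as A + t(B − A) = (-4 + 1 t, 3 + -4 t) and CD as C + s(D − C) = (1 + -6 s, 0 + -1 s). Solve the linear system for (t, s). Determinant = 25 ≠ 0, so a unique intersection of the containing lines exists. Solution: t = 23/25, s = 17/25 — both in [0, 1], so the segments cross. Intersection point: (-77/25, -17/25).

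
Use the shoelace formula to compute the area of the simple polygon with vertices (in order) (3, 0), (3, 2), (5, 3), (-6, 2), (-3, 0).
Area = 39/2

Shoelace formula: Area = (1/2) |Σ_i (x_i · y_{i+1} − x_{i+1} · y_i)| (indices mod n). Compute each cross term:
  (3)(2) − (3)(0) = 6
  (3)(3) − (5)(2) = -1
  (5)(2) − (-6)(3) = 28
  (-6)(0) − (-3)(2) = 6
  (-3)(0) − (3)(0) = 0
Sum = 39, so (signed) Area = 39/2 = 39/2, |Area| = 39/2.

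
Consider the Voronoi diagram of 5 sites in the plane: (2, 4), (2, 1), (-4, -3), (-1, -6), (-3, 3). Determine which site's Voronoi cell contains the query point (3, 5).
Nearest site = (2, 4)

The Voronoi cell of site s contains exactly those query points closer to s than to any other site. Compute squared distances from q = (3, 5) to each site:
  (2 − 3)² + (4 − 5)² = 2
  (2 − 3)² + (1 − 5)² = 17
  (-3 − 3)² + (3 − 5)² = 40
  (-4 − 3)² + (-3 − 5)² = 113
  (-1 − 3)² + (-6 − 5)² = 137
Minimum is attained by (2, 4), so q lies in its Voronoi cell.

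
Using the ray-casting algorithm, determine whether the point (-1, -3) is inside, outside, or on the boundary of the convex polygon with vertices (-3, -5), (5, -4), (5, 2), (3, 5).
The point (-1, -3) lies strictly inside the polygon

Cast a horizontal ray to the right from the query point and count how many polygon edges it crosses (each edge strictly once or zero times, handled with the usual half-open convention). 
Parity of crossings → odd ⇒ inside.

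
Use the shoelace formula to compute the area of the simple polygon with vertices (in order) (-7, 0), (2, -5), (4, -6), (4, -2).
Area = 45/2

Shoelace formula: Area = (1/2) |Σ_i (x_i · y_{i+1} − x_{i+1} · y_i)| (indices mod n). Compute each cross term:
  (-7)(-5) − (2)(0) = 35
  (2)(-6) − (4)(-5) = 8
  (4)(-2) − (4)(-6) = 16
  (4)(0) − (-7)(-2) = -14
Sum = 45, so (signed) Area = 45/2 = 45/2, |Area| = 45/2.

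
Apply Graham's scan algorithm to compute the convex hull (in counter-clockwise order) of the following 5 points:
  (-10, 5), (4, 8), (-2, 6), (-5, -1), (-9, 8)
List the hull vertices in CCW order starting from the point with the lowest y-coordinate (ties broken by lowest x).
Hull (CCW) = [(-5, -1), (4, 8), (-9, 8), (-10, 5)]

Graham scan procedure:
  1. Find the pivot p₀ = point with lowest y (tie → lowest x): (-5, -1).
  2. Sort the remaining points by polar angle around p₀.
  3. Walk through sorted points, maintaining a stack; pop the top while the last three entries make a non-left turn (cross product ≤ 0).
  4. Final stack is the convex hull in CCW order: (-5, -1), (4, 8), (-9, 8), (-10, 5).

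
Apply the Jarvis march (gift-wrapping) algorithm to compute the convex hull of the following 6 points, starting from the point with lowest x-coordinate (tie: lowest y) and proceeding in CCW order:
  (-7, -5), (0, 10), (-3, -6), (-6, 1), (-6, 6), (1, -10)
Hull (CCW) = [(-7, -5), (1, -10), (0, 10), (-6, 6)]

Jarvis march: at each step, from the current hull vertex p, select the next vertex q as the point such that every other point lies strictly to the left of (or on) the directed line p → q. (Equivalently: for every other point r, the cross product (q − p) × (r − p) ≥ 0.)
Starting point (lowest x, tie lowest y): (-7, -5). Wrap until returning to start. Resulting hull: (-7, -5), (1, -10), (0, 10), (-6, 6).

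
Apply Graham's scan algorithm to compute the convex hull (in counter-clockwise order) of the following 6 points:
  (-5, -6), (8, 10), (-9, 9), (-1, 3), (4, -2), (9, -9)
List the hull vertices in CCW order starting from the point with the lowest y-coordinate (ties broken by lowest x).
Hull (CCW) = [(9, -9), (8, 10), (-9, 9), (-5, -6)]

Graham scan procedure:
  1. Find the pivot p₀ = point with lowest y (tie → lowest x): (9, -9).
  2. Sort the remaining points by polar angle around p₀.
  3. Walk through sorted points, maintaining a stack; pop the top while the last three entries make a non-left turn (cross product ≤ 0).
  4. Final stack is the convex hull in CCW order: (9, -9), (8, 10), (-9, 9), (-5, -6).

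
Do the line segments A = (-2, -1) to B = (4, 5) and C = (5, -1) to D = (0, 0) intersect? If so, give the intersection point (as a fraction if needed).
No (intersection of containing lines falls outside at least one segment)

Parametrize and solve: t = 7/36, s = 7/6. At least one of these is outside [0, 1], so the segments do not intersect.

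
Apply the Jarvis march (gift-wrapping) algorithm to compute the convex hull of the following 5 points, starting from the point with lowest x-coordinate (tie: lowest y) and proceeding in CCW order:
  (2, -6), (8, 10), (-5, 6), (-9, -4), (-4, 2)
Hull (CCW) = [(-9, -4), (2, -6), (8, 10), (-5, 6)]

Jarvis march: at each step, from the current hull vertex p, select the next vertex q as the point such that every other point lies strictly to the left of (or on) the directed line p → q. (Equivalently: for every other point r, the cross product (q − p) × (r − p) ≥ 0.)
Starting point (lowest x, tie lowest y): (-9, -4). Wrap until returning to start. Resulting hull: (-9, -4), (2, -6), (8, 10), (-5, 6).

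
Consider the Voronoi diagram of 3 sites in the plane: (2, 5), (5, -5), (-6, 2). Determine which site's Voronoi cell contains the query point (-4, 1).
Nearest site = (-6, 2)

The Voronoi cell of site s contains exactly those query points closer to s than to any other site. Compute squared distances from q = (-4, 1) to each site:
  (-6 − -4)² + (2 − 1)² = 5
  (2 − -4)² + (5 − 1)² = 52
  (5 − -4)² + (-5 − 1)² = 117
Minimum is attained by (-6, 2), so q lies in its Voronoi cell.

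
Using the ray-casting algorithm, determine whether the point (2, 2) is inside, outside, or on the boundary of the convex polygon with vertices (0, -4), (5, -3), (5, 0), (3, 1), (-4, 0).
The point (2, 2) lies strictly outside the polygon

Cast a horizontal ray to the right from the query point and count how many polygon edges it crosses (each edge strictly once or zero times, handled with the usual half-open convention). 
Parity of crossings → even ⇒ outside.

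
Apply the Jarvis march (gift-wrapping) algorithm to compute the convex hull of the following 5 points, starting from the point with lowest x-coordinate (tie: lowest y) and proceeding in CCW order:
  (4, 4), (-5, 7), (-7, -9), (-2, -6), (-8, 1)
Hull (CCW) = [(-8, 1), (-7, -9), (-2, -6), (4, 4), (-5, 7)]

Jarvis march: at each step, from the current hull vertex p, select the next vertex q as the point such that every other point lies strictly to the left of (or on) the directed line p → q. (Equivalently: for every other point r, the cross product (q − p) × (r − p) ≥ 0.)
Starting point (lowest x, tie lowest y): (-8, 1). Wrap until returning to start. Resulting hull: (-8, 1), (-7, -9), (-2, -6), (4, 4), (-5, 7).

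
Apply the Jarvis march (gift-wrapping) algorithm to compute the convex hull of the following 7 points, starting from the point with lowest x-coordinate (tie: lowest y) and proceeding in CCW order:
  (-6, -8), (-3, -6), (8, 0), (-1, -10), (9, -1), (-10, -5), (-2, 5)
Hull (CCW) = [(-10, -5), (-6, -8), (-1, -10), (9, -1), (8, 0), (-2, 5)]

Jarvis march: at each step, from the current hull vertex p, select the next vertex q as the point such that every other point lies strictly to the left of (or on) the directed line p → q. (Equivalently: for every other point r, the cross product (q − p) × (r − p) ≥ 0.)
Starting point (lowest x, tie lowest y): (-10, -5). Wrap until returning to start. Resulting hull: (-10, -5), (-6, -8), (-1, -10), (9, -1), (8, 0), (-2, 5).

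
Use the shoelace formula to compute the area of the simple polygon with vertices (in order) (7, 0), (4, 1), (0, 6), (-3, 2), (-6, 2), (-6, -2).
Area = 93/2

Shoelace formula: Area = (1/2) |Σ_i (x_i · y_{i+1} − x_{i+1} · y_i)| (indices mod n). Compute each cross term:
  (7)(1) − (4)(0) = 7
  (4)(6) − (0)(1) = 24
  (0)(2) − (-3)(6) = 18
  (-3)(2) − (-6)(2) = 6
  (-6)(-2) − (-6)(2) = 24
  (-6)(0) − (7)(-2) = 14
Sum = 93, so (signed) Area = 93/2 = 93/2, |Area| = 93/2.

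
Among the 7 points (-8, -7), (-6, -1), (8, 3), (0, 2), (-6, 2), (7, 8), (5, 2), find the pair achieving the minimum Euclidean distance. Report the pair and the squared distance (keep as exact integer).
Pair = ((-6, -1), (-6, 2)); squared distance = 9

Compute all C(7, 2) = 21 pairwise squared distances (x_i − x_j)² + (y_i − y_j)². The minimum is 9, attained by the pair ((-6, -1), (-6, 2)).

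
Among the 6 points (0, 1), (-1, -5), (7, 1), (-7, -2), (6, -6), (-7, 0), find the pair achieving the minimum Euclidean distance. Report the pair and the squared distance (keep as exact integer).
Pair = ((-7, -2), (-7, 0)); squared distance = 4

Compute all C(6, 2) = 15 pairwise squared distances (x_i − x_j)² + (y_i − y_j)². The minimum is 4, attained by the pair ((-7, -2), (-7, 0)).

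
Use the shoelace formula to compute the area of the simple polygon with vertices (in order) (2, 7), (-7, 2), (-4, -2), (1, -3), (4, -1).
Area = 65

Shoelace formula: Area = (1/2) |Σ_i (x_i · y_{i+1} − x_{i+1} · y_i)| (indices mod n). Compute each cross term:
  (2)(2) − (-7)(7) = 53
  (-7)(-2) − (-4)(2) = 22
  (-4)(-3) − (1)(-2) = 14
  (1)(-1) − (4)(-3) = 11
  (4)(7) − (2)(-1) = 30
Sum = 130, so (signed) Area = 130/2 = 65, |Area| = 65.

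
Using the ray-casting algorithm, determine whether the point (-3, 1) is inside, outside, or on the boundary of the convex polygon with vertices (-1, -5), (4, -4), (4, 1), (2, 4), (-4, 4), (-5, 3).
The point (-3, 1) lies strictly inside the polygon

Cast a horizontal ray to the right from the query point and count how many polygon edges it crosses (each edge strictly once or zero times, handled with the usual half-open convention). 
Parity of crossings → odd ⇒ inside.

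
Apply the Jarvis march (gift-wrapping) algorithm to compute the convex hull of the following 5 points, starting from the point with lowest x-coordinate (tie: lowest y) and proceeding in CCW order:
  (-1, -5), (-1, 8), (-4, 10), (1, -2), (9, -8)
Hull (CCW) = [(-4, 10), (-1, -5), (9, -8), (-1, 8)]

Jarvis march: at each step, from the current hull vertex p, select the next vertex q as the point such that every other point lies strictly to the left of (or on) the directed line p → q. (Equivalently: for every other point r, the cross product (q − p) × (r − p) ≥ 0.)
Starting point (lowest x, tie lowest y): (-4, 10). Wrap until returning to start. Resulting hull: (-4, 10), (-1, -5), (9, -8), (-1, 8).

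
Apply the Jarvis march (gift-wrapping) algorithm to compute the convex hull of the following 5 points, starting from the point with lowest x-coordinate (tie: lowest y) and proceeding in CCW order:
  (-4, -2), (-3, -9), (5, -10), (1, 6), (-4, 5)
Hull (CCW) = [(-4, -2), (-3, -9), (5, -10), (1, 6), (-4, 5)]

Jarvis march: at each step, from the current hull vertex p, select the next vertex q as the point such that every other point lies strictly to the left of (or on) the directed line p → q. (Equivalently: for every other point r, the cross product (q − p) × (r − p) ≥ 0.)
Starting point (lowest x, tie lowest y): (-4, -2). Wrap until returning to start. Resulting hull: (-4, -2), (-3, -9), (5, -10), (1, 6), (-4, 5).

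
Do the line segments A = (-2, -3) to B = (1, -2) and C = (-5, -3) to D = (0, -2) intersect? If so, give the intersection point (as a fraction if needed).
No (intersection of containing lines falls outside at least one segment)

Parametrize and solve: t = 3/2, s = 3/2. At least one of these is outside [0, 1], so the segments do not intersect.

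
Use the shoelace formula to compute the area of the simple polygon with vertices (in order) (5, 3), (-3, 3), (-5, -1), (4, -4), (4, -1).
Area = 95/2

Shoelace formula: Area = (1/2) |Σ_i (x_i · y_{i+1} − x_{i+1} · y_i)| (indices mod n). Compute each cross term:
  (5)(3) − (-3)(3) = 24
  (-3)(-1) − (-5)(3) = 18
  (-5)(-4) − (4)(-1) = 24
  (4)(-1) − (4)(-4) = 12
  (4)(3) − (5)(-1) = 17
Sum = 95, so (signed) Area = 95/2 = 95/2, |Area| = 95/2.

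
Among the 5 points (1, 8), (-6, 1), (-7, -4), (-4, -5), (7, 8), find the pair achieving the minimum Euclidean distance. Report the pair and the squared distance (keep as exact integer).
Pair = ((-7, -4), (-4, -5)); squared distance = 10

Compute all C(5, 2) = 10 pairwise squared distances (x_i − x_j)² + (y_i − y_j)². The minimum is 10, attained by the pair ((-7, -4), (-4, -5)).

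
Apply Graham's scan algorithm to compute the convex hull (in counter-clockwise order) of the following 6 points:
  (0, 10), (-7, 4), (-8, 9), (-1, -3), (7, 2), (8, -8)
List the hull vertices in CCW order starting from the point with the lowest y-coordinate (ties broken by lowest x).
Hull (CCW) = [(8, -8), (7, 2), (0, 10), (-8, 9), (-7, 4), (-1, -3)]

Graham scan procedure:
  1. Find the pivot p₀ = point with lowest y (tie → lowest x): (8, -8).
  2. Sort the remaining points by polar angle around p₀.
  3. Walk through sorted points, maintaining a stack; pop the top while the last three entries make a non-left turn (cross product ≤ 0).
  4. Final stack is the convex hull in CCW order: (8, -8), (7, 2), (0, 10), (-8, 9), (-7, 4), (-1, -3).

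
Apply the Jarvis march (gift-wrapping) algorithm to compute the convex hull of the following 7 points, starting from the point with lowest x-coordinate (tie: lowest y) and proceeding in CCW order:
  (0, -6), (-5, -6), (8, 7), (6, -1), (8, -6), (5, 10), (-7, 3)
Hull (CCW) = [(-7, 3), (-5, -6), (8, -6), (8, 7), (5, 10)]

Jarvis march: at each step, from the current hull vertex p, select the next vertex q as the point such that every other point lies strictly to the left of (or on) the directed line p → q. (Equivalently: for every other point r, the cross product (q − p) × (r − p) ≥ 0.)
Starting point (lowest x, tie lowest y): (-7, 3). Wrap until returning to start. Resulting hull: (-7, 3), (-5, -6), (8, -6), (8, 7), (5, 10).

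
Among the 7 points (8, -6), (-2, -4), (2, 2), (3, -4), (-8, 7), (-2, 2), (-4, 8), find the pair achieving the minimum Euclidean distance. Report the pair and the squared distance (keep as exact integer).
Pair = ((2, 2), (-2, 2)); squared distance = 16

Compute all C(7, 2) = 21 pairwise squared distances (x_i − x_j)² + (y_i − y_j)². The minimum is 16, attained by the pair ((2, 2), (-2, 2)).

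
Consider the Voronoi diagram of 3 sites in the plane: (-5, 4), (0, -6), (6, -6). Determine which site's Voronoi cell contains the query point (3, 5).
Nearest site = (-5, 4)

The Voronoi cell of site s contains exactly those query points closer to s than to any other site. Compute squared distances from q = (3, 5) to each site:
  (-5 − 3)² + (4 − 5)² = 65
  (0 − 3)² + (-6 − 5)² = 130
  (6 − 3)² + (-6 − 5)² = 130
Minimum is attained by (-5, 4), so q lies in its Voronoi cell.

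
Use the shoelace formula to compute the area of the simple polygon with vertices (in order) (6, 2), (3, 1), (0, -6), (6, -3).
Area = 24

Shoelace formula: Area = (1/2) |Σ_i (x_i · y_{i+1} − x_{i+1} · y_i)| (indices mod n). Compute each cross term:
  (6)(1) − (3)(2) = 0
  (3)(-6) − (0)(1) = -18
  (0)(-3) − (6)(-6) = 36
  (6)(2) − (6)(-3) = 30
Sum = 48, so (signed) Area = 48/2 = 24, |Area| = 24.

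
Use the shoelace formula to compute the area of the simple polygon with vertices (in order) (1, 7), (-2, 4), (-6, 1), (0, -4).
Area = 34

Shoelace formula: Area = (1/2) |Σ_i (x_i · y_{i+1} − x_{i+1} · y_i)| (indices mod n). Compute each cross term:
  (1)(4) − (-2)(7) = 18
  (-2)(1) − (-6)(4) = 22
  (-6)(-4) − (0)(1) = 24
  (0)(7) − (1)(-4) = 4
Sum = 68, so (signed) Area = 68/2 = 34, |Area| = 34.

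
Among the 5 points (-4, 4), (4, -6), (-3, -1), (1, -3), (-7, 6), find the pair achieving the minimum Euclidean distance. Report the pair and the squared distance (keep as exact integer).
Pair = ((-4, 4), (-7, 6)); squared distance = 13

Compute all C(5, 2) = 10 pairwise squared distances (x_i − x_j)² + (y_i − y_j)². The minimum is 13, attained by the pair ((-4, 4), (-7, 6)).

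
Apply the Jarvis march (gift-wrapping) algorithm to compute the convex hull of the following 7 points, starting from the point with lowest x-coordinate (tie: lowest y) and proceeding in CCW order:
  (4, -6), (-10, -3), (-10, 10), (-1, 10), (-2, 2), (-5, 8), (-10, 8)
Hull (CCW) = [(-10, -3), (4, -6), (-1, 10), (-10, 10)]

Jarvis march: at each step, from the current hull vertex p, select the next vertex q as the point such that every other point lies strictly to the left of (or on) the directed line p → q. (Equivalently: for every other point r, the cross product (q − p) × (r − p) ≥ 0.)
Starting point (lowest x, tie lowest y): (-10, -3). Wrap until returning to start. Resulting hull: (-10, -3), (4, -6), (-1, 10), (-10, 10).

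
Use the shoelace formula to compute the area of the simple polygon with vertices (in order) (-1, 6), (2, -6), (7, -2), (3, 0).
Area = 28

Shoelace formula: Area = (1/2) |Σ_i (x_i · y_{i+1} − x_{i+1} · y_i)| (indices mod n). Compute each cross term:
  (-1)(-6) − (2)(6) = -6
  (2)(-2) − (7)(-6) = 38
  (7)(0) − (3)(-2) = 6
  (3)(6) − (-1)(0) = 18
Sum = 56, so (signed) Area = 56/2 = 28, |Area| = 28.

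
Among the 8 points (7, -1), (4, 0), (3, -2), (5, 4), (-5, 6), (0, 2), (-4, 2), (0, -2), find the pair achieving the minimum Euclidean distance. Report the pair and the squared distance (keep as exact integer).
Pair = ((4, 0), (3, -2)); squared distance = 5

Compute all C(8, 2) = 28 pairwise squared distances (x_i − x_j)² + (y_i − y_j)². The minimum is 5, attained by the pair ((4, 0), (3, -2)).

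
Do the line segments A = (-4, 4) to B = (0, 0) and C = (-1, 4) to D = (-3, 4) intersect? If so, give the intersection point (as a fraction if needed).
No (intersection of containing lines falls outside at least one segment)

Parametrize and solve: t = 0, s = 3/2. At least one of these is outside [0, 1], so the segments do not intersect.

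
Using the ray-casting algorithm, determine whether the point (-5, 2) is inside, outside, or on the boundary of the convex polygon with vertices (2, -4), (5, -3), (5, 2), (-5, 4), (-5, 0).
The point (-5, 2) lies on the polygon boundary

Boundary check: the query satisfies the collinearity and bounding-box conditions for some polygon edge, so it lies exactly on the boundary.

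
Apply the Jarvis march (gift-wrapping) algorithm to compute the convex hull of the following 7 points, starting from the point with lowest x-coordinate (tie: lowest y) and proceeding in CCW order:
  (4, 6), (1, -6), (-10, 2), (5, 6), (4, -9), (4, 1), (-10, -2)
Hull (CCW) = [(-10, -2), (4, -9), (5, 6), (4, 6), (-10, 2)]

Jarvis march: at each step, from the current hull vertex p, select the next vertex q as the point such that every other point lies strictly to the left of (or on) the directed line p → q. (Equivalently: for every other point r, the cross product (q − p) × (r − p) ≥ 0.)
Starting point (lowest x, tie lowest y): (-10, -2). Wrap until returning to start. Resulting hull: (-10, -2), (4, -9), (5, 6), (4, 6), (-10, 2).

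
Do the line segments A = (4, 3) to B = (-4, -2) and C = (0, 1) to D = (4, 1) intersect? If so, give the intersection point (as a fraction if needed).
Yes; intersection at (4/5, 1) (t = 2/5 on AB, s = 1/5 on CD)

Parametrize AB as A + t(B − A) = (4 + -8 t, 3 + -5 t) and CD as C + s(D − C) = (0 + 4 s, 1 + 0 s). Solve the linear system for (t, s). Determinant = -20 ≠ 0, so a unique intersection of the containing lines exists. Solution: t = 2/5, s = 1/5 — both in [0, 1], so the segments cross. Intersection point: (4/5, 1).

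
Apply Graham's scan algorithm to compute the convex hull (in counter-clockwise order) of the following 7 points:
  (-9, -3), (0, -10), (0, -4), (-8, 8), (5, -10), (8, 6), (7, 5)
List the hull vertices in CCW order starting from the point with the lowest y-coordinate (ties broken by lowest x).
Hull (CCW) = [(0, -10), (5, -10), (8, 6), (-8, 8), (-9, -3)]

Graham scan procedure:
  1. Find the pivot p₀ = point with lowest y (tie → lowest x): (0, -10).
  2. Sort the remaining points by polar angle around p₀.
  3. Walk through sorted points, maintaining a stack; pop the top while the last three entries make a non-left turn (cross product ≤ 0).
  4. Final stack is the convex hull in CCW order: (0, -10), (5, -10), (8, 6), (-8, 8), (-9, -3).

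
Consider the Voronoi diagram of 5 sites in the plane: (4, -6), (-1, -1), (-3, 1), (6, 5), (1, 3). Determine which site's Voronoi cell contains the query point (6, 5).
Nearest site = (6, 5)

The Voronoi cell of site s contains exactly those query points closer to s than to any other site. Compute squared distances from q = (6, 5) to each site:
  (6 − 6)² + (5 − 5)² = 0
  (1 − 6)² + (3 − 5)² = 29
  (-1 − 6)² + (-1 − 5)² = 85
  (-3 − 6)² + (1 − 5)² = 97
  (4 − 6)² + (-6 − 5)² = 125
Minimum is attained by (6, 5), so q lies in its Voronoi cell.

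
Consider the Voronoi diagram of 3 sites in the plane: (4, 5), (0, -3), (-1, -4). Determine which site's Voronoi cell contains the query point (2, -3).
Nearest site = (0, -3)

The Voronoi cell of site s contains exactly those query points closer to s than to any other site. Compute squared distances from q = (2, -3) to each site:
  (0 − 2)² + (-3 − -3)² = 4
  (-1 − 2)² + (-4 − -3)² = 10
  (4 − 2)² + (5 − -3)² = 68
Minimum is attained by (0, -3), so q lies in its Voronoi cell.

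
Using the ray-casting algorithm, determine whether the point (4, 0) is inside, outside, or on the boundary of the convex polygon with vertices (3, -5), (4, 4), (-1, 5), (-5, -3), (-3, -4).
The point (4, 0) lies strictly outside the polygon

Cast a horizontal ray to the right from the query point and count how many polygon edges it crosses (each edge strictly once or zero times, handled with the usual half-open convention). 
Parity of crossings → even ⇒ outside.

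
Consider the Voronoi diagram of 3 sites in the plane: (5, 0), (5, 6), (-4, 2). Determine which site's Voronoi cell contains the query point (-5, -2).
Nearest site = (-4, 2)

The Voronoi cell of site s contains exactly those query points closer to s than to any other site. Compute squared distances from q = (-5, -2) to each site:
  (-4 − -5)² + (2 − -2)² = 17
  (5 − -5)² + (0 − -2)² = 104
  (5 − -5)² + (6 − -2)² = 164
Minimum is attained by (-4, 2), so q lies in its Voronoi cell.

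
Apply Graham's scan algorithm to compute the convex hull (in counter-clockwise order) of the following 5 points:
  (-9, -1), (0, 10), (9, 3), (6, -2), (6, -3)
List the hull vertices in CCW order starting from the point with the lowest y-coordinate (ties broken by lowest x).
Hull (CCW) = [(6, -3), (9, 3), (0, 10), (-9, -1)]

Graham scan procedure:
  1. Find the pivot p₀ = point with lowest y (tie → lowest x): (6, -3).
  2. Sort the remaining points by polar angle around p₀.
  3. Walk through sorted points, maintaining a stack; pop the top while the last three entries make a non-left turn (cross product ≤ 0).
  4. Final stack is the convex hull in CCW order: (6, -3), (9, 3), (0, 10), (-9, -1).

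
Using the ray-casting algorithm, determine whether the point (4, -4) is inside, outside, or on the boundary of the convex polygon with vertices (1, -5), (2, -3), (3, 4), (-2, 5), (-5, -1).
The point (4, -4) lies strictly outside the polygon

Cast a horizontal ray to the right from the query point and count how many polygon edges it crosses (each edge strictly once or zero times, handled with the usual half-open convention). 
Parity of crossings → even ⇒ outside.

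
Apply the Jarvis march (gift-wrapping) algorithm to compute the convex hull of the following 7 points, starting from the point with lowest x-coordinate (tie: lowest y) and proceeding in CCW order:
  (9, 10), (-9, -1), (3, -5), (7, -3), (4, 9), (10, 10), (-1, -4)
Hull (CCW) = [(-9, -1), (-1, -4), (3, -5), (7, -3), (10, 10), (9, 10), (4, 9)]

Jarvis march: at each step, from the current hull vertex p, select the next vertex q as the point such that every other point lies strictly to the left of (or on) the directed line p → q. (Equivalently: for every other point r, the cross product (q − p) × (r − p) ≥ 0.)
Starting point (lowest x, tie lowest y): (-9, -1). Wrap until returning to start. Resulting hull: (-9, -1), (-1, -4), (3, -5), (7, -3), (10, 10), (9, 10), (4, 9).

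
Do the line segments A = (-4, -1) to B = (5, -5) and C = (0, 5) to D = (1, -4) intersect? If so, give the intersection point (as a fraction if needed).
Yes; intersection at (10/11, -35/11) (t = 6/11 on AB, s = 10/11 on CD)

Parametrize AB as A + t(B − A) = (-4 + 9 t, -1 + -4 t) and CD as C + s(D − C) = (0 + 1 s, 5 + -9 s). Solve the linear system for (t, s). Determinant = 77 ≠ 0, so a unique intersection of the containing lines exists. Solution: t = 6/11, s = 10/11 — both in [0, 1], so the segments cross. Intersection point: (10/11, -35/11).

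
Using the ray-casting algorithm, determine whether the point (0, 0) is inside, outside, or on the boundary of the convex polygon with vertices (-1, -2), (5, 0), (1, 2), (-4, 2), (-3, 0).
The point (0, 0) lies strictly inside the polygon

Cast a horizontal ray to the right from the query point and count how many polygon edges it crosses (each edge strictly once or zero times, handled with the usual half-open convention). 
Parity of crossings → odd ⇒ inside.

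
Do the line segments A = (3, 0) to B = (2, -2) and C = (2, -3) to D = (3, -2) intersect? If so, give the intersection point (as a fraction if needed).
No (intersection of containing lines falls outside at least one segment)

Parametrize and solve: t = 2, s = -1. At least one of these is outside [0, 1], so the segments do not intersect.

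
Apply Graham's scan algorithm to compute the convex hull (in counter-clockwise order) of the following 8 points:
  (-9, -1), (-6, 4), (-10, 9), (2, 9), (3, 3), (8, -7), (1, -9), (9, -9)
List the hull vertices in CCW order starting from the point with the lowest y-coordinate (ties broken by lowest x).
Hull (CCW) = [(1, -9), (9, -9), (2, 9), (-10, 9), (-9, -1)]

Graham scan procedure:
  1. Find the pivot p₀ = point with lowest y (tie → lowest x): (1, -9).
  2. Sort the remaining points by polar angle around p₀.
  3. Walk through sorted points, maintaining a stack; pop the top while the last three entries make a non-left turn (cross product ≤ 0).
  4. Final stack is the convex hull in CCW order: (1, -9), (9, -9), (2, 9), (-10, 9), (-9, -1).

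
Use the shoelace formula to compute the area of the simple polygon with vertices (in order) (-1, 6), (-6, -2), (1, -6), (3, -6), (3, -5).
Area = 52

Shoelace formula: Area = (1/2) |Σ_i (x_i · y_{i+1} − x_{i+1} · y_i)| (indices mod n). Compute each cross term:
  (-1)(-2) − (-6)(6) = 38
  (-6)(-6) − (1)(-2) = 38
  (1)(-6) − (3)(-6) = 12
  (3)(-5) − (3)(-6) = 3
  (3)(6) − (-1)(-5) = 13
Sum = 104, so (signed) Area = 104/2 = 52, |Area| = 52.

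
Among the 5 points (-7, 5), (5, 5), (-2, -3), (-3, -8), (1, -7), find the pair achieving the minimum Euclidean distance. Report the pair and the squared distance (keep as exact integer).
Pair = ((-3, -8), (1, -7)); squared distance = 17

Compute all C(5, 2) = 10 pairwise squared distances (x_i − x_j)² + (y_i − y_j)². The minimum is 17, attained by the pair ((-3, -8), (1, -7)).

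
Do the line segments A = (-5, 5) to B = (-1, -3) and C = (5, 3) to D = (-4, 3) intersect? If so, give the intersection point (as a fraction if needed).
Yes; intersection at (-4, 3) (t = 1/4 on AB, s = 1 on CD)

Parametrize AB as A + t(B − A) = (-5 + 4 t, 5 + -8 t) and CD as C + s(D − C) = (5 + -9 s, 3 + 0 s). Solve the linear system for (t, s). Determinant = 72 ≠ 0, so a unique intersection of the containing lines exists. Solution: t = 1/4, s = 1 — both in [0, 1], so the segments cross. Intersection point: (-4, 3).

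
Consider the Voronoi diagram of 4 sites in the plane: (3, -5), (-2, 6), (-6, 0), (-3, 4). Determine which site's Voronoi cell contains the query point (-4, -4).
Nearest site = (-6, 0)

The Voronoi cell of site s contains exactly those query points closer to s than to any other site. Compute squared distances from q = (-4, -4) to each site:
  (-6 − -4)² + (0 − -4)² = 20
  (3 − -4)² + (-5 − -4)² = 50
  (-3 − -4)² + (4 − -4)² = 65
  (-2 − -4)² + (6 − -4)² = 104
Minimum is attained by (-6, 0), so q lies in its Voronoi cell.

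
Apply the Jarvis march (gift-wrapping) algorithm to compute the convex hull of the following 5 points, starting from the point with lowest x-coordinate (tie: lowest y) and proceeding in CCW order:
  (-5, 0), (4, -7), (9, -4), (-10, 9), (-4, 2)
Hull (CCW) = [(-10, 9), (-5, 0), (4, -7), (9, -4)]

Jarvis march: at each step, from the current hull vertex p, select the next vertex q as the point such that every other point lies strictly to the left of (or on) the directed line p → q. (Equivalently: for every other point r, the cross product (q − p) × (r − p) ≥ 0.)
Starting point (lowest x, tie lowest y): (-10, 9). Wrap until returning to start. Resulting hull: (-10, 9), (-5, 0), (4, -7), (9, -4).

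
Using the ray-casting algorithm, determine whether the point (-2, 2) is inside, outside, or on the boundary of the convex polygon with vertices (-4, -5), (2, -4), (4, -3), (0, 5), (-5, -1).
The point (-2, 2) lies strictly inside the polygon

Cast a horizontal ray to the right from the query point and count how many polygon edges it crosses (each edge strictly once or zero times, handled with the usual half-open convention). 
Parity of crossings → odd ⇒ inside.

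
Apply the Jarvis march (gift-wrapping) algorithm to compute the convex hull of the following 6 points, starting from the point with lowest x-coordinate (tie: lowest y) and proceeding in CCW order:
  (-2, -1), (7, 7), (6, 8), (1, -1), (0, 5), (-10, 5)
Hull (CCW) = [(-10, 5), (-2, -1), (1, -1), (7, 7), (6, 8)]

Jarvis march: at each step, from the current hull vertex p, select the next vertex q as the point such that every other point lies strictly to the left of (or on) the directed line p → q. (Equivalently: for every other point r, the cross product (q − p) × (r − p) ≥ 0.)
Starting point (lowest x, tie lowest y): (-10, 5). Wrap until returning to start. Resulting hull: (-10, 5), (-2, -1), (1, -1), (7, 7), (6, 8).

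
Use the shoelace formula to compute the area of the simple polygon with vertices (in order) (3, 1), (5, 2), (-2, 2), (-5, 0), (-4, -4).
Area = 53/2

Shoelace formula: Area = (1/2) |Σ_i (x_i · y_{i+1} − x_{i+1} · y_i)| (indices mod n). Compute each cross term:
  (3)(2) − (5)(1) = 1
  (5)(2) − (-2)(2) = 14
  (-2)(0) − (-5)(2) = 10
  (-5)(-4) − (-4)(0) = 20
  (-4)(1) − (3)(-4) = 8
Sum = 53, so (signed) Area = 53/2 = 53/2, |Area| = 53/2.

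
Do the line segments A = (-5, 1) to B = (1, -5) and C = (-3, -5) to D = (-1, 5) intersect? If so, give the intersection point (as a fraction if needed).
Yes; intersection at (-7/3, -5/3) (t = 4/9 on AB, s = 1/3 on CD)

Parametrize AB as A + t(B − A) = (-5 + 6 t, 1 + -6 t) and CD as C + s(D − C) = (-3 + 2 s, -5 + 10 s). Solve the linear system for (t, s). Determinant = -72 ≠ 0, so a unique intersection of the containing lines exists. Solution: t = 4/9, s = 1/3 — both in [0, 1], so the segments cross. Intersection point: (-7/3, -5/3).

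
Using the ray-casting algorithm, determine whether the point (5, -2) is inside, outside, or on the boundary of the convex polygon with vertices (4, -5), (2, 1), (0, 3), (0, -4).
The point (5, -2) lies strictly outside the polygon

Cast a horizontal ray to the right from the query point and count how many polygon edges it crosses (each edge strictly once or zero times, handled with the usual half-open convention). 
Parity of crossings → even ⇒ outside.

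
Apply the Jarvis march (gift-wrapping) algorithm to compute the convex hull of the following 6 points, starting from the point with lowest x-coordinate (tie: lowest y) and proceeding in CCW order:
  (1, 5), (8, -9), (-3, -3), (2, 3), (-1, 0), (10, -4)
Hull (CCW) = [(-3, -3), (8, -9), (10, -4), (1, 5)]

Jarvis march: at each step, from the current hull vertex p, select the next vertex q as the point such that every other point lies strictly to the left of (or on) the directed line p → q. (Equivalently: for every other point r, the cross product (q − p) × (r − p) ≥ 0.)
Starting point (lowest x, tie lowest y): (-3, -3). Wrap until returning to start. Resulting hull: (-3, -3), (8, -9), (10, -4), (1, 5).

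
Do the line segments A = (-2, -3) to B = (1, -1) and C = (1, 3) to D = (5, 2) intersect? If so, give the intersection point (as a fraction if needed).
No (intersection of containing lines falls outside at least one segment)

Parametrize and solve: t = 27/11, s = 12/11. At least one of these is outside [0, 1], so the segments do not intersect.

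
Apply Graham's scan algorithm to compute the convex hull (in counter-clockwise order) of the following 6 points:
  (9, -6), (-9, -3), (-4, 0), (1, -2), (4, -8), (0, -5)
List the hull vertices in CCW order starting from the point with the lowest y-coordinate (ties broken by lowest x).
Hull (CCW) = [(4, -8), (9, -6), (1, -2), (-4, 0), (-9, -3)]

Graham scan procedure:
  1. Find the pivot p₀ = point with lowest y (tie → lowest x): (4, -8).
  2. Sort the remaining points by polar angle around p₀.
  3. Walk through sorted points, maintaining a stack; pop the top while the last three entries make a non-left turn (cross product ≤ 0).
  4. Final stack is the convex hull in CCW order: (4, -8), (9, -6), (1, -2), (-4, 0), (-9, -3).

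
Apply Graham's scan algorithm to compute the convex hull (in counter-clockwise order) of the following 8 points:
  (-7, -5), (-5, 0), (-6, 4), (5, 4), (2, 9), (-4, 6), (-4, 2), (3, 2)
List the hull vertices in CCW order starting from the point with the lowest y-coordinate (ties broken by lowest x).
Hull (CCW) = [(-7, -5), (3, 2), (5, 4), (2, 9), (-4, 6), (-6, 4)]

Graham scan procedure:
  1. Find the pivot p₀ = point with lowest y (tie → lowest x): (-7, -5).
  2. Sort the remaining points by polar angle around p₀.
  3. Walk through sorted points, maintaining a stack; pop the top while the last three entries make a non-left turn (cross product ≤ 0).
  4. Final stack is the convex hull in CCW order: (-7, -5), (3, 2), (5, 4), (2, 9), (-4, 6), (-6, 4).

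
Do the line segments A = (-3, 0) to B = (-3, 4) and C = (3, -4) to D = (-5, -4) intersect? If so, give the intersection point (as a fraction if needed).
No (intersection of containing lines falls outside at least one segment)

Parametrize and solve: t = -1, s = 3/4. At least one of these is outside [0, 1], so the segments do not intersect.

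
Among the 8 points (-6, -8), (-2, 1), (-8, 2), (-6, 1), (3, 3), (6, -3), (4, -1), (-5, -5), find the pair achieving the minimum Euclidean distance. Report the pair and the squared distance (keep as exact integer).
Pair = ((-8, 2), (-6, 1)); squared distance = 5

Compute all C(8, 2) = 28 pairwise squared distances (x_i − x_j)² + (y_i − y_j)². The minimum is 5, attained by the pair ((-8, 2), (-6, 1)).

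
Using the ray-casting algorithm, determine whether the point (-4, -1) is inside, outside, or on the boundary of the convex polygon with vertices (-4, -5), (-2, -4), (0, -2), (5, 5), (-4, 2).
The point (-4, -1) lies on the polygon boundary

Boundary check: the query satisfies the collinearity and bounding-box conditions for some polygon edge, so it lies exactly on the boundary.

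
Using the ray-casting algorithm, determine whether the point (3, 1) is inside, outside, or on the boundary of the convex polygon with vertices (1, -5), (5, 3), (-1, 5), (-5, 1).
The point (3, 1) lies strictly inside the polygon

Cast a horizontal ray to the right from the query point and count how many polygon edges it crosses (each edge strictly once or zero times, handled with the usual half-open convention). 
Parity of crossings → odd ⇒ inside.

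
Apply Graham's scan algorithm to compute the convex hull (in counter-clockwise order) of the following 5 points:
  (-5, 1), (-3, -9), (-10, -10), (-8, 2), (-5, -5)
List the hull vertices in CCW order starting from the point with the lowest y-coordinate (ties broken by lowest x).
Hull (CCW) = [(-10, -10), (-3, -9), (-5, 1), (-8, 2)]

Graham scan procedure:
  1. Find the pivot p₀ = point with lowest y (tie → lowest x): (-10, -10).
  2. Sort the remaining points by polar angle around p₀.
  3. Walk through sorted points, maintaining a stack; pop the top while the last three entries make a non-left turn (cross product ≤ 0).
  4. Final stack is the convex hull in CCW order: (-10, -10), (-3, -9), (-5, 1), (-8, 2).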